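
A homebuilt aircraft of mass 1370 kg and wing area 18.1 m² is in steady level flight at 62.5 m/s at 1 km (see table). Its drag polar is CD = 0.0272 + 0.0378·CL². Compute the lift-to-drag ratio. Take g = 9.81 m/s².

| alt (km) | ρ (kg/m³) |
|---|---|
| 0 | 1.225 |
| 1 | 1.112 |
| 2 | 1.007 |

L/D = 10.8

At 1 km, from the table: ρ = 1.112 kg/m³.
Level flight ⇒ L = W = m·g = 1370 × 9.81 = 13440 N.
Dynamic pressure q = 0.5 × 1.112 × 62.5² = 2172 Pa.
Required CL = L/(qS) = 13440/(2172·18.1) = 0.3419.
CD = 0.0272 + 0.0378 × 0.3419² = 0.03162.
L/D = CL/CD = 0.3419 / 0.03162 = 10.8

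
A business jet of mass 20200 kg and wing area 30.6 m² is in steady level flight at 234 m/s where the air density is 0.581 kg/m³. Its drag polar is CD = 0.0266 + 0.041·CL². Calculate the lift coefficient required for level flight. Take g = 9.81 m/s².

CL = 0.407

Weight W = mg = 20200 × 9.81 = 1.9816×10^5 N; in level flight L = W.
q = ½ρv² = ½ × 0.581 × 234² = 15910 Pa.
CL = W/(q·S) = 1.9816×10^5 / (15910 × 30.6) = 0.4071.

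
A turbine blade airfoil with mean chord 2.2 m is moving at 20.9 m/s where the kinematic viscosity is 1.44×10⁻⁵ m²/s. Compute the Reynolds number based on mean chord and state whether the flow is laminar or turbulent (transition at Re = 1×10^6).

Re = 3.19×10^6 (turbulent)

Re = v·c/ν = 20.9 × 2.2 / (1.44×10⁻⁵) = 3.19×10^6
Since 3.19×10^6 > 1×10^6, the flow is turbulent.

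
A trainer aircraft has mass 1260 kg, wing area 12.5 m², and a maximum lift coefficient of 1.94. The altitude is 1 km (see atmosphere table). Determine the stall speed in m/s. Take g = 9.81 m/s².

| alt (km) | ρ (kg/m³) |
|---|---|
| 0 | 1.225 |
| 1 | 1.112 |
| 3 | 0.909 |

V_stall = 30.3 m/s

At 1 km, from the table: ρ = 1.112 kg/m³.
At stall, lift equals weight: L = W = m·g = 1260 × 9.81 = 12360 N.
V_stall = √(2W/(ρ·S·CL,max)) = √(2 × 12360 / (1.112 × 12.5 × 1.94))
V_stall = √916.8 = 30.3 m/s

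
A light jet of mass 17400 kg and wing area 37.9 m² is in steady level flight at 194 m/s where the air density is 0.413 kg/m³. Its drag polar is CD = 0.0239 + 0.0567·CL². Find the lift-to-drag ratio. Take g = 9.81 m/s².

L/D = 13.5

In steady level flight, lift balances weight: W = mg = 17400 × 9.81 = 1.7069×10^5 N.
q = ½ρv² = ½ × 0.413 × 194² = 7772 Pa.
CL = 2W/(ρv²S) = 2×1.7069×10^5/(0.413×194²×37.9) = 0.5795.
CD = 0.0239 + 0.0567 × 0.5795² = 0.04294.
L/D = CL/CD = 0.5795 / 0.04294 = 13.5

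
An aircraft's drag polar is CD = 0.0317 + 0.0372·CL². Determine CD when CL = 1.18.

CD = 0.0317 + 0.0372 × 1.18² = 0.0317 + 0.0518 = 0.0835

CD = 0.0835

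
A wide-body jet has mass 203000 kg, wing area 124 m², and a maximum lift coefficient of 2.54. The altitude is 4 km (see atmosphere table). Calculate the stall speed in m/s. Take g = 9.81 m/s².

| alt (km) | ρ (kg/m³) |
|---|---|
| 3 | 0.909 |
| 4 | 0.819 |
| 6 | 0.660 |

V_stall = 124 m/s

At 4 km, from the table: ρ = 0.819 kg/m³.
Stall occurs when L = W at CL,max. W = mg = 203000 × 9.81 = 1.991×10^6 N.
From L = ½ρV²S·CL,max = W: V_stall = √(2W/(ρSCL,max)) = √(2·1.991×10^6/(0.819·124·2.54))
V_stall = √15440 = 124 m/s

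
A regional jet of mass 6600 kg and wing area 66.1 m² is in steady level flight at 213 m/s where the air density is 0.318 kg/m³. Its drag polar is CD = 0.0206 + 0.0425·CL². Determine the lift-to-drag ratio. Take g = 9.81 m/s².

L/D = 6.35

Weight W = mg = 6600 × 9.81 = 64746 N; in level flight L = W.
q = ½ρv² = ½ × 0.318 × 213² = 7214 Pa.
CL = 2W/(ρv²S) = 2×64746/(0.318×213²×66.1) = 0.1358.
CD = 0.0206 + 0.0425 × 0.1358² = 0.02138.
L/D = CL/CD = 0.1358 / 0.02138 = 6.35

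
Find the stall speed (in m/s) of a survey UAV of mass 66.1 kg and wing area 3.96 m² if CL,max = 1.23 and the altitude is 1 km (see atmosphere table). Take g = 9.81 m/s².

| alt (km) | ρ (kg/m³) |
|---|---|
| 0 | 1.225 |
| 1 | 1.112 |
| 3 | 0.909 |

V_stall = 15.5 m/s

At 1 km, from the table: ρ = 1.112 kg/m³.
Stall occurs when L = W at CL,max. W = mg = 66.1 × 9.81 = 648.4 N.
V_stall = √(2W/(ρ·S·CL,max)) = √(2 × 648.4 / (1.112 × 3.96 × 1.23))
V_stall = √239.4 = 15.5 m/s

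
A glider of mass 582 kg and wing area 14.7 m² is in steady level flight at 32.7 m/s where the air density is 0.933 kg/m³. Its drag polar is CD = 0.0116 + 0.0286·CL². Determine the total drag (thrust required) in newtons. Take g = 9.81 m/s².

D = 212 N

Weight W = mg = 582 × 9.81 = 5709.4 N; in level flight L = W.
Dynamic pressure q = 0.5 × 0.933 × 32.7² = 498.8 Pa.
CL = 2W/(ρv²S) = 2×5709.4/(0.933×32.7²×14.7) = 0.7786.
CD = 0.0116 + 0.0286 × 0.7786² = 0.02894.
D = q·S·CD = 498.8 × 14.7 × 0.02894 = 212.2 N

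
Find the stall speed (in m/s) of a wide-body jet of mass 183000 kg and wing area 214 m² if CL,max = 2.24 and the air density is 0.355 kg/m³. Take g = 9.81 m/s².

Weight W = mg = 183000 × 9.81 = 1.795×10^6 N.
V_stall = √(2W/(ρ·S·CL,max)) = √(2 × 1.795×10^6 / (0.355 × 214 × 2.24))
V_stall = √21100 = 145 m/s

V_stall = 145 m/s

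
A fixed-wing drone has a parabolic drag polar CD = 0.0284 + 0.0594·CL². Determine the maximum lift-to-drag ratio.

For CD = CD0 + K·CL², (L/D)max occurs at CL* = √(CD0/K) and equals 1/(2√(K·CD0)).
(L/D)max = 1/(2√(0.0594 × 0.0284)) = 1/(2 × 0.04107) = 12.2

(L/D)max = 12.2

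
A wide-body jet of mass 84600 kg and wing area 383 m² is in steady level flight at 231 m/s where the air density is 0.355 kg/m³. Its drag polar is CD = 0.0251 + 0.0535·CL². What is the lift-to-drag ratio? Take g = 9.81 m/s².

In steady level flight, lift balances weight: W = mg = 84600 × 9.81 = 8.2993×10^5 N.
Dynamic pressure q = 0.5 × 0.355 × 231² = 9472 Pa.
Required CL = L/(qS) = 8.2993×10^5/(9472·383) = 0.2288.
CD = 0.0251 + 0.0535 × 0.2288² = 0.0279.
L/D = CL/CD = 0.2288 / 0.0279 = 8.2

L/D = 8.2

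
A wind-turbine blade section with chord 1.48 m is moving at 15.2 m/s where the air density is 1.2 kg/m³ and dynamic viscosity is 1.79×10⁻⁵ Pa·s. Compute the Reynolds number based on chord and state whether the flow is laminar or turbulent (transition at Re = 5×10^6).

Re = 1.51×10^6 (laminar)

Re = ρ·v·c/μ = 1.2 × 15.2 × 1.48 / (1.79×10⁻⁵) = 1.51×10^6
Since 1.51×10^6 < 5×10^6, the flow is laminar.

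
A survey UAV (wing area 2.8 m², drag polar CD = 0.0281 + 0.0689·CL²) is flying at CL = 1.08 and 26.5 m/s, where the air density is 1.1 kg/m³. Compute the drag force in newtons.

D = 117 N

CD = 0.0281 + 0.0689 × 1.08² = 0.1085
D = ½ρv²S·CD = ½ × 1.1 × 26.5² × 2.8 × 0.1085 = 117 N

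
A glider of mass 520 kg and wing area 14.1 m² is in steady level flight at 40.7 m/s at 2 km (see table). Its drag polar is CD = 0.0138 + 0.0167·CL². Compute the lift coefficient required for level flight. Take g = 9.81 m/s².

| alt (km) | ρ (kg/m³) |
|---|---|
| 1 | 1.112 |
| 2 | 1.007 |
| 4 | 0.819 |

At 2 km, from the table: ρ = 1.007 kg/m³.
Level flight ⇒ L = W = m·g = 520 × 9.81 = 5101.2 N.
q = ½ρv² = ½ × 1.007 × 40.7² = 834 Pa.
Required CL = L/(qS) = 5101.2/(834·14.1) = 0.4338.

CL = 0.434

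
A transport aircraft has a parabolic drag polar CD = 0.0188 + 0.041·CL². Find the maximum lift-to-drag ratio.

For CD = CD0 + K·CL², (L/D)max occurs at CL* = √(CD0/K) and equals 1/(2√(K·CD0)).
(L/D)max = 1/(2√(0.041 × 0.0188)) = 1/(2 × 0.02776) = 18

(L/D)max = 18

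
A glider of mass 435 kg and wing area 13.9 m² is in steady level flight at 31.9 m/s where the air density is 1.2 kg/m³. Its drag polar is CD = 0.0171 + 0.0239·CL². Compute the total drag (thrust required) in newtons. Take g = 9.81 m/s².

Level flight ⇒ L = W = m·g = 435 × 9.81 = 4267.4 N.
Dynamic pressure q = 0.5 × 1.2 × 31.9² = 610.6 Pa.
CL = 2W/(ρv²S) = 2×4267.4/(1.2×31.9²×13.9) = 0.5028.
CD = 0.0171 + 0.0239 × 0.5028² = 0.02314.
D = q·S·CD = 610.6 × 13.9 × 0.02314 = 196.4 N

D = 196 N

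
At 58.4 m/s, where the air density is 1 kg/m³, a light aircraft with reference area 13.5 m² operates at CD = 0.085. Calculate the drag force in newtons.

Dynamic pressure q = ½ρv² = ½ × 1 × 58.4² = 1705 Pa.
D = q·S·CD = 1705 × 13.5 × 0.085 = 1960 N

D = 1960 N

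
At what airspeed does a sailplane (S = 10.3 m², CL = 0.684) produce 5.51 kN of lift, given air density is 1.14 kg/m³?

v = 37 m/s

L = ½ρv²S·CL ⇒ v = √(2L/(ρ·S·CL))
v = √(2 × 5510 / (1.14 × 10.3 × 0.684)) = √1372 = 37 m/s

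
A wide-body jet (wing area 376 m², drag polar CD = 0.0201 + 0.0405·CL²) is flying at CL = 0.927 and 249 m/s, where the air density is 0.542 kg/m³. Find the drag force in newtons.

D = 3.47×10^5 N

CD = 0.0201 + 0.0405 × 0.927² = 0.0549
D = ½ρv²S·CD = ½ × 0.542 × 249² × 376 × 0.0549 = 3.47×10^5 N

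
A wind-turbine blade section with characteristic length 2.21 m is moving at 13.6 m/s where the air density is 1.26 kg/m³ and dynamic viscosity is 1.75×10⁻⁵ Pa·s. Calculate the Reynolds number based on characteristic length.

Re = ρ·v·c/μ = 1.26 × 13.6 × 2.21 / (1.75×10⁻⁵) = 2.16×10^6

Re = 2.16×10^6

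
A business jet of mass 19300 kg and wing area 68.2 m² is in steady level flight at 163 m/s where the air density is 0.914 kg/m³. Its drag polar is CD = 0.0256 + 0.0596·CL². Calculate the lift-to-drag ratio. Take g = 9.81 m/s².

L/D = 7.96

Weight W = mg = 19300 × 9.81 = 1.8933×10^5 N; in level flight L = W.
q = ½ρv² = ½ × 0.914 × 163² = 12140 Pa.
CL = 2W/(ρv²S) = 2×1.8933×10^5/(0.914×163²×68.2) = 0.2286.
CD = 0.0256 + 0.0596 × 0.2286² = 0.02872.
L/D = CL/CD = 0.2286 / 0.02872 = 7.96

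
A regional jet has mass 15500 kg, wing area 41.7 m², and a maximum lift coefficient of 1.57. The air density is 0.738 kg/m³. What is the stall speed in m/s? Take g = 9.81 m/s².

V_stall = 79.3 m/s

Weight W = mg = 15500 × 9.81 = 1.521×10^5 N.
From L = ½ρV²S·CL,max = W: V_stall = √(2W/(ρSCL,max)) = √(2·1.521×10^5/(0.738·41.7·1.57))
V_stall = √6294 = 79.3 m/s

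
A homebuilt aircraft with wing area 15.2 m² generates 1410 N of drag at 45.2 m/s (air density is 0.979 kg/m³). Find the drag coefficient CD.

From D = ½ρv²S·CD, rearranging gives CD = 2D/(ρv²S).
CD = 2 × 1410 / (0.979 × 45.2² × 15.2) = 0.0928

CD = 0.0928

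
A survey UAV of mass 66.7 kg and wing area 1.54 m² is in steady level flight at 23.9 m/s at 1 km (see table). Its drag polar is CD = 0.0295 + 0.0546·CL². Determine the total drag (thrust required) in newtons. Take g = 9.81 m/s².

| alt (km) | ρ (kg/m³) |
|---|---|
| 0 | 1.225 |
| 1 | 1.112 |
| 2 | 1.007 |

D = 62.2 N

At 1 km, from the table: ρ = 1.112 kg/m³.
Weight W = mg = 66.7 × 9.81 = 654.33 N; in level flight L = W.
q = ½ρv² = ½ × 1.112 × 23.9² = 317.6 Pa.
Required CL = L/(qS) = 654.33/(317.6·1.54) = 1.338.
CD = 0.0295 + 0.0546 × 1.338² = 0.1272.
D = q·S·CD = 317.6 × 1.54 × 0.1272 = 62.22 N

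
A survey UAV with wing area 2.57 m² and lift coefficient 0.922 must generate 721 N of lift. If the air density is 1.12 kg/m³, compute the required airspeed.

v = 23.3 m/s

L = ½ρv²S·CL ⇒ v = √(2L/(ρ·S·CL))
v = √(2 × 721 / (1.12 × 2.57 × 0.922)) = √543.4 = 23.3 m/s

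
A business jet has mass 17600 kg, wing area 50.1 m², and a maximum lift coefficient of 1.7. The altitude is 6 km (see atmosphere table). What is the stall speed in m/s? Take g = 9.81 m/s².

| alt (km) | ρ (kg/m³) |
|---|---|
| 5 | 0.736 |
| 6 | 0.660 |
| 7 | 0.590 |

At 6 km, from the table: ρ = 0.660 kg/m³.
Weight W = mg = 17600 × 9.81 = 1.727×10^5 N.
From L = ½ρV²S·CL,max = W: V_stall = √(2W/(ρSCL,max)) = √(2·1.727×10^5/(0.66·50.1·1.7))
V_stall = √6143 = 78.4 m/s

V_stall = 78.4 m/s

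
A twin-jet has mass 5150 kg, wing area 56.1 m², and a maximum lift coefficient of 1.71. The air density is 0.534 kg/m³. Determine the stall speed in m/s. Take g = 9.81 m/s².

At stall, lift equals weight: L = W = m·g = 5150 × 9.81 = 50520 N.
V_stall = √(2W/(ρ·S·CL,max)) = √(2 × 50520 / (0.534 × 56.1 × 1.71))
V_stall = √1972 = 44.4 m/s

V_stall = 44.4 m/s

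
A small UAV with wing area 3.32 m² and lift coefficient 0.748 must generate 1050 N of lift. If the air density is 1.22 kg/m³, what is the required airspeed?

v = 26.3 m/s

L = ½ρv²S·CL ⇒ v = √(2L/(ρ·S·CL))
v = √(2 × 1050 / (1.22 × 3.32 × 0.748)) = √693.1 = 26.3 m/s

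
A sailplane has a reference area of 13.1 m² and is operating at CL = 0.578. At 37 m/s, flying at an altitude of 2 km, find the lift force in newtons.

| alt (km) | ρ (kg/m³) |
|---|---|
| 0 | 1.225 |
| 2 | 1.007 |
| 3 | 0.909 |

At 2 km, from the table: ρ = 1.007 kg/m³.
Dynamic pressure q = ½ρv² = ½ × 1.007 × 37² = 689.3 Pa.
L = q·S·CL = 689.3 × 13.1 × 0.578 = 5220 N ≈ 5.22 kN

L = 5220 N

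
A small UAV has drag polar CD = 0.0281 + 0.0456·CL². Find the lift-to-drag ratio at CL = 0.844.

CD = 0.0281 + 0.0456 × 0.844² = 0.06058
L/D = CL/CD = 0.844 / 0.06058 = 13.9

L/D = 13.9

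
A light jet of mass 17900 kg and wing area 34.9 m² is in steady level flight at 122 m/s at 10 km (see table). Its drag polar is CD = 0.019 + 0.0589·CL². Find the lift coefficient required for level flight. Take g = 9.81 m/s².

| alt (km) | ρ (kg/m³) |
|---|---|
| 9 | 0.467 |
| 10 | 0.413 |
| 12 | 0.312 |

CL = 1.64

At 10 km, from the table: ρ = 0.413 kg/m³.
In steady level flight, lift balances weight: W = mg = 17900 × 9.81 = 1.756×10^5 N.
Dynamic pressure q = 0.5 × 0.413 × 122² = 3074 Pa.
CL = 2W/(ρv²S) = 2×1.756×10^5/(0.413×122²×34.9) = 1.637.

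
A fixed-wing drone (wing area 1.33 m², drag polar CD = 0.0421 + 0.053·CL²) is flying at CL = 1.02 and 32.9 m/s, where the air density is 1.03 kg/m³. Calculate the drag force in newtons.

D = 72.1 N

CD = 0.0421 + 0.053 × 1.02² = 0.09724
D = ½ρv²S·CD = ½ × 1.03 × 32.9² × 1.33 × 0.09724 = 72.1 N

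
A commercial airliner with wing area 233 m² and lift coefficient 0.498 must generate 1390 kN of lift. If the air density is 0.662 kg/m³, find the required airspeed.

v = 190 m/s

L = ½ρv²S·CL ⇒ v = √(2L/(ρ·S·CL))
v = √(2 × 1.39×10^6 / (0.662 × 233 × 0.498)) = √36190 = 190 m/s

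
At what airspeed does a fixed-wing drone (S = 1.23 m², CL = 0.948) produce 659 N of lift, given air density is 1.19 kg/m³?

L = ½ρv²S·CL ⇒ v = √(2L/(ρ·S·CL))
v = √(2 × 659 / (1.19 × 1.23 × 0.948)) = √949.8 = 30.8 m/s

v = 30.8 m/s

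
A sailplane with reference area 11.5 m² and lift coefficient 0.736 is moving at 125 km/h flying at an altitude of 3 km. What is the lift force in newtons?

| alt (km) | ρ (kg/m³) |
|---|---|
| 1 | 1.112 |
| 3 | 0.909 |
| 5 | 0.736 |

L = 4640 N

At 3 km, from the table: ρ = 0.909 kg/m³.
Convert speed: v = 125 km/h ÷ 3.6 = 34.72 m/s.
L = ½ρv²S·CL = ½ × 0.909 × 34.72² × 11.5 × 0.736 = 4640 N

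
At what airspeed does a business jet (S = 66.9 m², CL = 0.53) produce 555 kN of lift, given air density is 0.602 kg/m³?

v = 228 m/s

L = ½ρv²S·CL ⇒ v = √(2L/(ρ·S·CL))
v = √(2 × 5.55×10^5 / (0.602 × 66.9 × 0.53)) = √52000 = 228 m/s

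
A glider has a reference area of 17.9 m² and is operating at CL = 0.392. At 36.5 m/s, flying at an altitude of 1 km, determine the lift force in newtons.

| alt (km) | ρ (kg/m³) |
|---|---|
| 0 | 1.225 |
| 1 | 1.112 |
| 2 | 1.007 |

At 1 km, from the table: ρ = 1.112 kg/m³.
L = ½ρv²S·CL = ½ × 1.112 × 36.5² × 17.9 × 0.392 = 5200 N ≈ 5.2 kN

L = 5200 N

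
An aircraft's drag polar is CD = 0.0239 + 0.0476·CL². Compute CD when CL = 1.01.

CD = 0.0725

CD = 0.0239 + 0.0476 × 1.01² = 0.0239 + 0.04856 = 0.0725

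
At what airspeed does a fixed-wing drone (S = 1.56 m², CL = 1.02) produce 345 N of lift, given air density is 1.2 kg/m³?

v = 19 m/s

L = ½ρv²S·CL ⇒ v = √(2L/(ρ·S·CL))
v = √(2 × 345 / (1.2 × 1.56 × 1.02)) = √361.4 = 19 m/s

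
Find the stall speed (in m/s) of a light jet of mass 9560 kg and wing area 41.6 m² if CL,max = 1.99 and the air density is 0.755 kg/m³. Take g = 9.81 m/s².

V_stall = 54.8 m/s

Weight W = mg = 9560 × 9.81 = 93780 N.
From L = ½ρV²S·CL,max = W: V_stall = √(2W/(ρSCL,max)) = √(2·93780/(0.755·41.6·1.99))
V_stall = √3001 = 54.8 m/s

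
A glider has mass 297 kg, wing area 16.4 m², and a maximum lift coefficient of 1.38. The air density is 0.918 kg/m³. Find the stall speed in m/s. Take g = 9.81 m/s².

Weight W = mg = 297 × 9.81 = 2914 N.
V_stall = √(2W/(ρ·S·CL,max)) = √(2 × 2914 / (0.918 × 16.4 × 1.38))
V_stall = √280.5 = 16.7 m/s

V_stall = 16.7 m/s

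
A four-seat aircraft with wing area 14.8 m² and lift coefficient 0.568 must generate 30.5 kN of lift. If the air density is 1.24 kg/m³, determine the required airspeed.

v = 76.5 m/s

L = ½ρv²S·CL ⇒ v = √(2L/(ρ·S·CL))
v = √(2 × 30500 / (1.24 × 14.8 × 0.568)) = √5852 = 76.5 m/s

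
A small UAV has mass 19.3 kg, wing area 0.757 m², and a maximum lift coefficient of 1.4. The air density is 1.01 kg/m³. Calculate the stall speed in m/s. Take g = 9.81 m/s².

At stall, lift equals weight: L = W = m·g = 19.3 × 9.81 = 189.3 N.
V_stall = √(2W/(ρ·S·CL,max)) = √(2 × 189.3 / (1.01 × 0.757 × 1.4))
V_stall = √353.8 = 18.8 m/s

V_stall = 18.8 m/s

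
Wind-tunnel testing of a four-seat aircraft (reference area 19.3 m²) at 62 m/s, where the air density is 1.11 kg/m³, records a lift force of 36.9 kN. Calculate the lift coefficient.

From L = ½ρv²S·CL, rearranging gives CL = 2L/(ρv²S).
CL = 2 × 36900 / (1.11 × 62² × 19.3) = 0.896

CL = 0.896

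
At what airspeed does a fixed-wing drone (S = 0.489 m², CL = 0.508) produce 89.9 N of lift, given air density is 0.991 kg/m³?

L = ½ρv²S·CL ⇒ v = √(2L/(ρ·S·CL))
v = √(2 × 89.9 / (0.991 × 0.489 × 0.508)) = √730.4 = 27 m/s

v = 27 m/s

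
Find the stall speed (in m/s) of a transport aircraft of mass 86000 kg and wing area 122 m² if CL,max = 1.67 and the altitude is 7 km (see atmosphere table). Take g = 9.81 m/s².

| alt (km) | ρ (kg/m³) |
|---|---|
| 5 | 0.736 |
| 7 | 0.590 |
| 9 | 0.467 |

V_stall = 118 m/s

At 7 km, from the table: ρ = 0.590 kg/m³.
Weight W = mg = 86000 × 9.81 = 8.437×10^5 N.
From L = ½ρV²S·CL,max = W: V_stall = √(2W/(ρSCL,max)) = √(2·8.437×10^5/(0.59·122·1.67))
V_stall = √14040 = 118 m/s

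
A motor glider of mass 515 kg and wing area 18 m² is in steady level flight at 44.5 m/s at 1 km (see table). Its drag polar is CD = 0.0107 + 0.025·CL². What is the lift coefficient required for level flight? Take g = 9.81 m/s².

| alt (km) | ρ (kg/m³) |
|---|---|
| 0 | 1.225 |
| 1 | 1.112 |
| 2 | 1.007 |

At 1 km, from the table: ρ = 1.112 kg/m³.
Level flight ⇒ L = W = m·g = 515 × 9.81 = 5052.2 N.
q = ½ρv² = ½ × 1.112 × 44.5² = 1101 Pa.
CL = 2W/(ρv²S) = 2×5052.2/(1.112×44.5²×18) = 0.2549.

CL = 0.255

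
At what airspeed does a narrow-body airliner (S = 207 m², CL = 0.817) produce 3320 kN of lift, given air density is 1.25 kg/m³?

v = 177 m/s

L = ½ρv²S·CL ⇒ v = √(2L/(ρ·S·CL))
v = √(2 × 3.32×10^6 / (1.25 × 207 × 0.817)) = √31410 = 177 m/s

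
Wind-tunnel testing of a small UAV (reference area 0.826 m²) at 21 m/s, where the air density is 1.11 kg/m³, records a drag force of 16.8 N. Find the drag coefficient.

From D = ½ρv²S·CD, rearranging gives CD = 2D/(ρv²S).
CD = 2 × 16.8 / (1.11 × 21² × 0.826) = 0.0831

CD = 0.0831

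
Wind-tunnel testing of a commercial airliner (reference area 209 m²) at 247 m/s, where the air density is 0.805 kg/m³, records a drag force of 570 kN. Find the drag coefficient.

From D = ½ρv²S·CD, rearranging gives CD = 2D/(ρv²S).
CD = 2 × 5.7×10^5 / (0.805 × 247² × 209) = 0.111

CD = 0.111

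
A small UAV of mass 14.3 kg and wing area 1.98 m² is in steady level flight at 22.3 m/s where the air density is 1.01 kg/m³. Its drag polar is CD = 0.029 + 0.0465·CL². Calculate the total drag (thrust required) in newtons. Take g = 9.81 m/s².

D = 16.3 N

In steady level flight, lift balances weight: W = mg = 14.3 × 9.81 = 140.28 N.
Dynamic pressure q = 0.5 × 1.01 × 22.3² = 251.1 Pa.
CL = W/(q·S) = 140.28 / (251.1 × 1.98) = 0.2821.
CD = 0.029 + 0.0465 × 0.2821² = 0.0327.
D = q·S·CD = 251.1 × 1.98 × 0.0327 = 16.26 N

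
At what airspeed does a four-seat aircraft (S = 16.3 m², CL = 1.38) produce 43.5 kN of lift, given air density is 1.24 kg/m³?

v = 55.8 m/s

L = ½ρv²S·CL ⇒ v = √(2L/(ρ·S·CL))
v = √(2 × 43500 / (1.24 × 16.3 × 1.38)) = √3119 = 55.8 m/s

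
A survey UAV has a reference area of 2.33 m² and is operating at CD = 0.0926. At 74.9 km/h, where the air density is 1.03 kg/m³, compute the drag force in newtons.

Convert speed: v = 74.9 km/h ÷ 3.6 = 20.81 m/s.
D = ½ρv²S·CD = ½ × 1.03 × 20.81² × 2.33 × 0.0926 = 48.1 N

D = 48.1 N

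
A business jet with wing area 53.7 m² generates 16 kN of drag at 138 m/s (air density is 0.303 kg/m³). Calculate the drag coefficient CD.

From D = ½ρv²S·CD, rearranging gives CD = 2D/(ρv²S).
CD = 2 × 16000 / (0.303 × 138² × 53.7) = 0.103

CD = 0.103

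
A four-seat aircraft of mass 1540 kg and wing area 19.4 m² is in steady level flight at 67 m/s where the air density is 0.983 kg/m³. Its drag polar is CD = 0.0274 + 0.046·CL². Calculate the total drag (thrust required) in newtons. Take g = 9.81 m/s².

D = 1420 N

Weight W = mg = 1540 × 9.81 = 15107 N; in level flight L = W.
q = ½ρv² = ½ × 0.983 × 67² = 2206 Pa.
Required CL = L/(qS) = 15107/(2206·19.4) = 0.353.
CD = 0.0274 + 0.046 × 0.353² = 0.03313.
D = q·S·CD = 2206 × 19.4 × 0.03313 = 1418 N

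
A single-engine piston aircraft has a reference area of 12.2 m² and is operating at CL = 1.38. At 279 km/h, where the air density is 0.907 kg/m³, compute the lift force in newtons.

L = 45900 N

Convert speed: v = 279 km/h ÷ 3.6 = 77.5 m/s.
L = ½ρv²S·CL = ½ × 0.907 × 77.5² × 12.2 × 1.38 = 45900 N ≈ 45.9 kN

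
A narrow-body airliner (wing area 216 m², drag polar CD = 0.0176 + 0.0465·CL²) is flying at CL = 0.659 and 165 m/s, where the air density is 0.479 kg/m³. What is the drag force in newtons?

CD = 0.0176 + 0.0465 × 0.659² = 0.03779
D = ½ρv²S·CD = ½ × 0.479 × 165² × 216 × 0.03779 = 53200 N

D = 53200 N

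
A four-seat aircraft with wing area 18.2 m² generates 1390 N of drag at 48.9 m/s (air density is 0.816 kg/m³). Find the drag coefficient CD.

CD = 0.0783

From D = ½ρv²S·CD, rearranging gives CD = 2D/(ρv²S).
CD = 2 × 1390 / (0.816 × 48.9² × 18.2) = 0.0783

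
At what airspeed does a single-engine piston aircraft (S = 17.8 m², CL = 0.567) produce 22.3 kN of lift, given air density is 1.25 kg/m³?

v = 59.5 m/s

L = ½ρv²S·CL ⇒ v = √(2L/(ρ·S·CL))
v = √(2 × 22300 / (1.25 × 17.8 × 0.567)) = √3535 = 59.5 m/s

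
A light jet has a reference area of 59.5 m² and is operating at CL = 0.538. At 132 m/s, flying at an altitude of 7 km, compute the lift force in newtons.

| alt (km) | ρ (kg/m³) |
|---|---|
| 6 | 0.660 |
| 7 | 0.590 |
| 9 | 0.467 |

At 7 km, from the table: ρ = 0.590 kg/m³.
Dynamic pressure q = ½ρv² = ½ × 0.59 × 132² = 5140 Pa.
L = q·S·CL = 5140 × 59.5 × 0.538 = 1.65×10^5 N ≈ 165 kN

L = 1.65×10^5 N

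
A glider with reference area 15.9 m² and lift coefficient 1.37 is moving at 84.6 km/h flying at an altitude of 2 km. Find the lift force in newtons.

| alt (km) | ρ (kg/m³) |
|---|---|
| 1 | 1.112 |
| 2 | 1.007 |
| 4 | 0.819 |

At 2 km, from the table: ρ = 1.007 kg/m³.
Convert speed: v = 84.6 km/h ÷ 3.6 = 23.5 m/s.
Dynamic pressure q = ½ρv² = ½ × 1.007 × 23.5² = 278.1 Pa.
L = q·S·CL = 278.1 × 15.9 × 1.37 = 6060 N ≈ 6.06 kN

L = 6060 N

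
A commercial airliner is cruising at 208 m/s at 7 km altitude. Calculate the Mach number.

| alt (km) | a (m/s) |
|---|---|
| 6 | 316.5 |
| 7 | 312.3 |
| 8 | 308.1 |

M = 0.666

At 7 km, from the table: a = 312.3 m/s.
M = v/a = 208 / 312.3 = 0.666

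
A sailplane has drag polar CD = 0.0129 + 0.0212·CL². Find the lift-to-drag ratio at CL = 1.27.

L/D = 27

CD = 0.0129 + 0.0212 × 1.27² = 0.04709
L/D = CL/CD = 1.27 / 0.04709 = 27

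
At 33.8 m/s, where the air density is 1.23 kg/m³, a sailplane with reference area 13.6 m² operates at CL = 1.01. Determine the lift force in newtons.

L = 9650 N

L = ½ρv²S·CL = ½ × 1.23 × 33.8² × 13.6 × 1.01 = 9650 N ≈ 9.65 kN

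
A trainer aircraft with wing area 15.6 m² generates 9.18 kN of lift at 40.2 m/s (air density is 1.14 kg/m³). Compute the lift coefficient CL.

CL = 0.639

From L = ½ρv²S·CL, rearranging gives CL = 2L/(ρv²S).
CL = 2 × 9180 / (1.14 × 40.2² × 15.6) = 0.639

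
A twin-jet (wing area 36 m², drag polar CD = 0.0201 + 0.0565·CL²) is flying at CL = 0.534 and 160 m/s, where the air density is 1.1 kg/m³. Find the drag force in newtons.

D = 18400 N

CD = 0.0201 + 0.0565 × 0.534² = 0.03621
D = ½ρv²S·CD = ½ × 1.1 × 160² × 36 × 0.03621 = 18400 N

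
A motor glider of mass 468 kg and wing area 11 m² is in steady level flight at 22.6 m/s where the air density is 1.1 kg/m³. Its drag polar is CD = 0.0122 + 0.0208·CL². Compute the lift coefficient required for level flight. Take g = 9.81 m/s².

Weight W = mg = 468 × 9.81 = 4591.1 N; in level flight L = W.
q = ½ρv² = ½ × 1.1 × 22.6² = 280.9 Pa.
Required CL = L/(qS) = 4591.1/(280.9·11) = 1.486.

CL = 1.49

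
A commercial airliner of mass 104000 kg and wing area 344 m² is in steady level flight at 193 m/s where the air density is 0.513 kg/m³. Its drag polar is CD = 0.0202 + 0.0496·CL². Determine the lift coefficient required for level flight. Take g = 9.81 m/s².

CL = 0.31

In steady level flight, lift balances weight: W = mg = 104000 × 9.81 = 1.0202×10^6 N.
q = ½ρv² = ½ × 0.513 × 193² = 9554 Pa.
Required CL = L/(qS) = 1.0202×10^6/(9554·344) = 0.3104.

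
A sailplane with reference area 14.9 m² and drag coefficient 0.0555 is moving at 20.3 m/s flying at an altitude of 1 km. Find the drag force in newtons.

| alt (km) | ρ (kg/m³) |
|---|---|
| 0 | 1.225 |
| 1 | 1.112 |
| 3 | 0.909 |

D = 189 N

At 1 km, from the table: ρ = 1.112 kg/m³.
Dynamic pressure q = ½ρv² = ½ × 1.112 × 20.3² = 229.1 Pa.
D = q·S·CD = 229.1 × 14.9 × 0.0555 = 189 N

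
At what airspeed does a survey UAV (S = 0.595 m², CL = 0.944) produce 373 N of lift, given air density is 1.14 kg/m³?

L = ½ρv²S·CL ⇒ v = √(2L/(ρ·S·CL))
v = √(2 × 373 / (1.14 × 0.595 × 0.944)) = √1165 = 34.1 m/s

v = 34.1 m/s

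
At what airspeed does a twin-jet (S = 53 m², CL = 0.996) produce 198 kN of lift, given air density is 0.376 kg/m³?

L = ½ρv²S·CL ⇒ v = √(2L/(ρ·S·CL))
v = √(2 × 1.98×10^5 / (0.376 × 53 × 0.996)) = √19950 = 141 m/s

v = 141 m/s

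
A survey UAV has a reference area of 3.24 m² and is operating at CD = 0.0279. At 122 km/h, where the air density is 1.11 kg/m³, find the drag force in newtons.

D = 57.6 N

Convert speed: v = 122 km/h ÷ 3.6 = 33.89 m/s.
Dynamic pressure q = ½ρv² = ½ × 1.11 × 33.89² = 637.4 Pa.
D = q·S·CD = 637.4 × 3.24 × 0.0279 = 57.6 N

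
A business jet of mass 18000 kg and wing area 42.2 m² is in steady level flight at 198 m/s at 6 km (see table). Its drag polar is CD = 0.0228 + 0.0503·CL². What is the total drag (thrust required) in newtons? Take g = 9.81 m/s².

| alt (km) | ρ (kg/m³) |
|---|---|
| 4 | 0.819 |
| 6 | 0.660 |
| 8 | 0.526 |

D = 15300 N

At 6 km, from the table: ρ = 0.660 kg/m³.
In steady level flight, lift balances weight: W = mg = 18000 × 9.81 = 1.7658×10^5 N.
q = ½ρv² = ½ × 0.66 × 198² = 12940 Pa.
CL = 2W/(ρv²S) = 2×1.7658×10^5/(0.66×198²×42.2) = 0.3234.
CD = 0.0228 + 0.0503 × 0.3234² = 0.02806.
D = q·S·CD = 12940 × 42.2 × 0.02806 = 15320 N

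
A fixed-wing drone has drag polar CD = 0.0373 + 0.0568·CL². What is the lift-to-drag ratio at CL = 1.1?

L/D = 10.4

CD = 0.0373 + 0.0568 × 1.1² = 0.106
L/D = CL/CD = 1.1 / 0.106 = 10.4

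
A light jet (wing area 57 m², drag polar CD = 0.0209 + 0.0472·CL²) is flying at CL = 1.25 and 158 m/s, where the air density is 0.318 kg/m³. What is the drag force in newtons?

CD = 0.0209 + 0.0472 × 1.25² = 0.09465
D = ½ρv²S·CD = ½ × 0.318 × 158² × 57 × 0.09465 = 21400 N

D = 21400 N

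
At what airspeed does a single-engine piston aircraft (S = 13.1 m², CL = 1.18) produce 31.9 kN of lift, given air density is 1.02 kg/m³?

v = 63.6 m/s

L = ½ρv²S·CL ⇒ v = √(2L/(ρ·S·CL))
v = √(2 × 31900 / (1.02 × 13.1 × 1.18)) = √4046 = 63.6 m/s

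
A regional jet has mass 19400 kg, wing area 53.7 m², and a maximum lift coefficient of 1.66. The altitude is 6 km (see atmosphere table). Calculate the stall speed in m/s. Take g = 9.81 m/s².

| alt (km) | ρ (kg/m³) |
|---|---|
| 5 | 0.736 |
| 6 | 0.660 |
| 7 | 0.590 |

At 6 km, from the table: ρ = 0.660 kg/m³.
At stall, lift equals weight: L = W = m·g = 19400 × 9.81 = 1.903×10^5 N.
V_stall = √(2W/(ρ·S·CL,max)) = √(2 × 1.903×10^5 / (0.66 × 53.7 × 1.66))
V_stall = √6470 = 80.4 m/s

V_stall = 80.4 m/s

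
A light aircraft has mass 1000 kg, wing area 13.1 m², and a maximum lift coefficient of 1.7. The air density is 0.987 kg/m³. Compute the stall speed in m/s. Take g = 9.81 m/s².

V_stall = 29.9 m/s

Stall occurs when L = W at CL,max. W = mg = 1000 × 9.81 = 9810 N.
V_stall = √(2W/(ρ·S·CL,max)) = √(2 × 9810 / (0.987 × 13.1 × 1.7))
V_stall = √892.6 = 29.9 m/s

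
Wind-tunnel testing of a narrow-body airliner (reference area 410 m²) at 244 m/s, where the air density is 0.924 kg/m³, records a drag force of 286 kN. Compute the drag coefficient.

CD = 0.0254

From D = ½ρv²S·CD, rearranging gives CD = 2D/(ρv²S).
CD = 2 × 2.86×10^5 / (0.924 × 244² × 410) = 0.0254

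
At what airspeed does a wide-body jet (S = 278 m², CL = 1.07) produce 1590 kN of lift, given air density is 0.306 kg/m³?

L = ½ρv²S·CL ⇒ v = √(2L/(ρ·S·CL))
v = √(2 × 1.59×10^6 / (0.306 × 278 × 1.07)) = √34940 = 187 m/s

v = 187 m/s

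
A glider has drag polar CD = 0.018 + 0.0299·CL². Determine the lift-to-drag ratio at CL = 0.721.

L/D = 21.5

CD = 0.018 + 0.0299 × 0.721² = 0.03354
L/D = CL/CD = 0.721 / 0.03354 = 21.5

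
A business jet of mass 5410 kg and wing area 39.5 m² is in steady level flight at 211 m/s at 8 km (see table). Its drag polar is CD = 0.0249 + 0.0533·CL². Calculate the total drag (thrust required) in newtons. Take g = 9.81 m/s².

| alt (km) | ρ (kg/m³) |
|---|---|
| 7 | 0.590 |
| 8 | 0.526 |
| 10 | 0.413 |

D = 11800 N

At 8 km, from the table: ρ = 0.526 kg/m³.
Level flight ⇒ L = W = m·g = 5410 × 9.81 = 53072 N.
Dynamic pressure q = 0.5 × 0.526 × 211² = 11710 Pa.
CL = W/(q·S) = 53072 / (11710 × 39.5) = 0.1147.
CD = 0.0249 + 0.0533 × 0.1147² = 0.0256.
D = q·S·CD = 11710 × 39.5 × 0.0256 = 11840 N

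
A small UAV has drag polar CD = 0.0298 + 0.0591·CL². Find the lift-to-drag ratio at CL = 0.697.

CD = 0.0298 + 0.0591 × 0.697² = 0.05851
L/D = CL/CD = 0.697 / 0.05851 = 11.9

L/D = 11.9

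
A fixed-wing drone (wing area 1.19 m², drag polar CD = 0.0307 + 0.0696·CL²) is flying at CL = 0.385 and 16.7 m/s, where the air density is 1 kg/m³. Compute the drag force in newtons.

D = 6.81 N

CD = 0.0307 + 0.0696 × 0.385² = 0.04102
D = ½ρv²S·CD = ½ × 1 × 16.7² × 1.19 × 0.04102 = 6.81 N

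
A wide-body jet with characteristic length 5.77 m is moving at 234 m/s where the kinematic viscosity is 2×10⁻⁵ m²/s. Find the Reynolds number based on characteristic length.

Re = v·c/ν = 234 × 5.77 / (2×10⁻⁵) = 6.75×10^7

Re = 6.75×10^7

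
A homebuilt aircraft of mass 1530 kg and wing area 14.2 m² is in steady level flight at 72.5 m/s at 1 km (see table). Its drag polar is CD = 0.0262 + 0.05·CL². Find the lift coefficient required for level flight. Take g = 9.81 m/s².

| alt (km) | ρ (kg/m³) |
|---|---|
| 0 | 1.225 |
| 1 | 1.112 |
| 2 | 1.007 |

CL = 0.362

At 1 km, from the table: ρ = 1.112 kg/m³.
In steady level flight, lift balances weight: W = mg = 1530 × 9.81 = 15009 N.
Dynamic pressure q = 0.5 × 1.112 × 72.5² = 2922 Pa.
CL = W/(q·S) = 15009 / (2922 × 14.2) = 0.3617.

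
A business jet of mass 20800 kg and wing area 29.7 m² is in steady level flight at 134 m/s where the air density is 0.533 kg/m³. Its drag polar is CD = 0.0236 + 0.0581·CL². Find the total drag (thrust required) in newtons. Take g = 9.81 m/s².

Level flight ⇒ L = W = m·g = 20800 × 9.81 = 2.0405×10^5 N.
q = ½ρv² = ½ × 0.533 × 134² = 4785 Pa.
CL = W/(q·S) = 2.0405×10^5 / (4785 × 29.7) = 1.436.
CD = 0.0236 + 0.0581 × 1.436² = 0.1434.
D = q·S·CD = 4785 × 29.7 × 0.1434 = 20370 N

D = 20400 N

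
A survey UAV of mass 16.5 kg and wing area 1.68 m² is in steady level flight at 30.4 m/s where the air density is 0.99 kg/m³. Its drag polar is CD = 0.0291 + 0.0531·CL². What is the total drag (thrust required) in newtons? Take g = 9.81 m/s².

D = 24.2 N

In steady level flight, lift balances weight: W = mg = 16.5 × 9.81 = 161.87 N.
q = ½ρv² = ½ × 0.99 × 30.4² = 457.5 Pa.
Required CL = L/(qS) = 161.87/(457.5·1.68) = 0.2106.
CD = 0.0291 + 0.0531 × 0.2106² = 0.03146.
D = q·S·CD = 457.5 × 1.68 × 0.03146 = 24.17 N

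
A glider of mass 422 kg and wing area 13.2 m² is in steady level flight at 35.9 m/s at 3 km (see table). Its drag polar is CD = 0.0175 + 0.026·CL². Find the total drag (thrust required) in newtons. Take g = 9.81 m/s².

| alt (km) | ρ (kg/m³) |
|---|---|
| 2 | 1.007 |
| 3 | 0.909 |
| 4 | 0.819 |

D = 193 N

At 3 km, from the table: ρ = 0.909 kg/m³.
Weight W = mg = 422 × 9.81 = 4139.8 N; in level flight L = W.
q = ½ρv² = ½ × 0.909 × 35.9² = 585.8 Pa.
CL = 2W/(ρv²S) = 2×4139.8/(0.909×35.9²×13.2) = 0.5354.
CD = 0.0175 + 0.026 × 0.5354² = 0.02495.
D = q·S·CD = 585.8 × 13.2 × 0.02495 = 192.9 N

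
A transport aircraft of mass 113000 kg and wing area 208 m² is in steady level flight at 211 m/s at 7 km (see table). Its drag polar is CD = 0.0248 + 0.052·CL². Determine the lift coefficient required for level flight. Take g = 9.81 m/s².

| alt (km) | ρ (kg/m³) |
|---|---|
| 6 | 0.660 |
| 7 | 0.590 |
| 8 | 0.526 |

CL = 0.406

At 7 km, from the table: ρ = 0.590 kg/m³.
Weight W = mg = 113000 × 9.81 = 1.1085×10^6 N; in level flight L = W.
q = ½ρv² = ½ × 0.59 × 211² = 13130 Pa.
Required CL = L/(qS) = 1.1085×10^6/(13130·208) = 0.4058.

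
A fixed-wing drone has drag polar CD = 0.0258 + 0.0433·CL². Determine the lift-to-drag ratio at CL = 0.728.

L/D = 14.9

CD = 0.0258 + 0.0433 × 0.728² = 0.04875
L/D = CL/CD = 0.728 / 0.04875 = 14.9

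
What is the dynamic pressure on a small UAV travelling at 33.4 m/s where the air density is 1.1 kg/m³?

q = ½ρv² = ½ × 1.1 × 33.4² = 614 Pa

q = 614 Pa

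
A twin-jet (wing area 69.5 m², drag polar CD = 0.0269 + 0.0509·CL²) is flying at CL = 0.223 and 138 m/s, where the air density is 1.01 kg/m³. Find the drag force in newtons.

D = 19700 N

CD = 0.0269 + 0.0509 × 0.223² = 0.02943
D = ½ρv²S·CD = ½ × 1.01 × 138² × 69.5 × 0.02943 = 19700 N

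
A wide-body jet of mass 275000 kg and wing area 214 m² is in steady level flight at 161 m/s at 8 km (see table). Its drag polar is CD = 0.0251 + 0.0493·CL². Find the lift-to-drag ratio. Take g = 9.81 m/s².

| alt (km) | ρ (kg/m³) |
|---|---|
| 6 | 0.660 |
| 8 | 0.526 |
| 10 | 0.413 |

At 8 km, from the table: ρ = 0.526 kg/m³.
In steady level flight, lift balances weight: W = mg = 275000 × 9.81 = 2.6978×10^6 N.
Dynamic pressure q = 0.5 × 0.526 × 161² = 6817 Pa.
Required CL = L/(qS) = 2.6978×10^6/(6817·214) = 1.849.
CD = 0.0251 + 0.0493 × 1.849² = 0.1937.
L/D = CL/CD = 1.849 / 0.1937 = 9.55

L/D = 9.55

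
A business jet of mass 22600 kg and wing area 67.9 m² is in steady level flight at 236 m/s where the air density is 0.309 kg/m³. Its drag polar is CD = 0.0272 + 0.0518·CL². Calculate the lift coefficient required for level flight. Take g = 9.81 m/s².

CL = 0.379

In steady level flight, lift balances weight: W = mg = 22600 × 9.81 = 2.2171×10^5 N.
Dynamic pressure q = 0.5 × 0.309 × 236² = 8605 Pa.
CL = 2W/(ρv²S) = 2×2.2171×10^5/(0.309×236²×67.9) = 0.3795.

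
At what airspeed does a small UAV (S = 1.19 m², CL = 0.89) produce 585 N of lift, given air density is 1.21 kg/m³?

L = ½ρv²S·CL ⇒ v = √(2L/(ρ·S·CL))
v = √(2 × 585 / (1.21 × 1.19 × 0.89)) = √913 = 30.2 m/s

v = 30.2 m/s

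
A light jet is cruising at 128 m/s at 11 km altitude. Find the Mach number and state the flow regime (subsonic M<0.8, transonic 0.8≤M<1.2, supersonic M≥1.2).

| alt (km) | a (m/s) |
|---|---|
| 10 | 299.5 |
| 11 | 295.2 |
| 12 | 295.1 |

M = 0.434 (subsonic)

At 11 km, from the table: a = 295.2 m/s.
M = v/a = 128 / 295.2 = 0.434
M = 0.434 → subsonic.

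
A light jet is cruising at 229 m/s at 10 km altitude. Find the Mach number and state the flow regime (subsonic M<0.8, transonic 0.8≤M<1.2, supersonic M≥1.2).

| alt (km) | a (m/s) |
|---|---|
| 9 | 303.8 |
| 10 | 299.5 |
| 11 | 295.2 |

At 10 km, from the table: a = 299.5 m/s.
M = v/a = 229 / 299.5 = 0.765
M = 0.765 → subsonic.

M = 0.765 (subsonic)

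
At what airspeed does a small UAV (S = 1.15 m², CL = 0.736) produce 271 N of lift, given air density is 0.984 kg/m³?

L = ½ρv²S·CL ⇒ v = √(2L/(ρ·S·CL))
v = √(2 × 271 / (0.984 × 1.15 × 0.736)) = √650.8 = 25.5 m/s

v = 25.5 m/s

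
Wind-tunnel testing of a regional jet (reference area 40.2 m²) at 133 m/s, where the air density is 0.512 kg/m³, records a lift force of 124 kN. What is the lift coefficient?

CL = 0.681

From L = ½ρv²S·CL, rearranging gives CL = 2L/(ρv²S).
CL = 2 × 1.24×10^5 / (0.512 × 133² × 40.2) = 0.681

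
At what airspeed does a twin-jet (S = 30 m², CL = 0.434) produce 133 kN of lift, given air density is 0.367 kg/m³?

v = 236 m/s

L = ½ρv²S·CL ⇒ v = √(2L/(ρ·S·CL))
v = √(2 × 1.33×10^5 / (0.367 × 30 × 0.434)) = √55670 = 236 m/s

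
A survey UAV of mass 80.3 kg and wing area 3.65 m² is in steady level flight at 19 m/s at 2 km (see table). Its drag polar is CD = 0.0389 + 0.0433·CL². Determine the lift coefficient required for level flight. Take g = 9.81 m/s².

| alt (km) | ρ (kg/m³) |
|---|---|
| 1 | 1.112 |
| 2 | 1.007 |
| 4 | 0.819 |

CL = 1.19

At 2 km, from the table: ρ = 1.007 kg/m³.
Weight W = mg = 80.3 × 9.81 = 787.74 N; in level flight L = W.
Dynamic pressure q = 0.5 × 1.007 × 19² = 181.8 Pa.
Required CL = L/(qS) = 787.74/(181.8·3.65) = 1.187.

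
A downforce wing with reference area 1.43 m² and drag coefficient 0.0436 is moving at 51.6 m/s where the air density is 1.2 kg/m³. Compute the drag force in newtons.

D = ½ρv²S·CD = ½ × 1.2 × 51.6² × 1.43 × 0.0436 = 99.6 N

D = 99.6 N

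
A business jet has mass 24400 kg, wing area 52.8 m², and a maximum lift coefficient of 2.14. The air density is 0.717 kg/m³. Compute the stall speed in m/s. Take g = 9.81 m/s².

Weight W = mg = 24400 × 9.81 = 2.394×10^5 N.
V_stall = √(2W/(ρ·S·CL,max)) = √(2 × 2.394×10^5 / (0.717 × 52.8 × 2.14))
V_stall = √5909 = 76.9 m/s

V_stall = 76.9 m/s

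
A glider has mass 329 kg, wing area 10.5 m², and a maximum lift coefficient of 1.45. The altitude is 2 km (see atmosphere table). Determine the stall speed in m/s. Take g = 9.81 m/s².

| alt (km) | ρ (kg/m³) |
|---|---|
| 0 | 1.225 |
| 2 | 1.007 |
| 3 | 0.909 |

V_stall = 20.5 m/s

At 2 km, from the table: ρ = 1.007 kg/m³.
At stall, lift equals weight: L = W = m·g = 329 × 9.81 = 3227 N.
From L = ½ρV²S·CL,max = W: V_stall = √(2W/(ρSCL,max)) = √(2·3227/(1.007·10.5·1.45))
V_stall = √421 = 20.5 m/s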